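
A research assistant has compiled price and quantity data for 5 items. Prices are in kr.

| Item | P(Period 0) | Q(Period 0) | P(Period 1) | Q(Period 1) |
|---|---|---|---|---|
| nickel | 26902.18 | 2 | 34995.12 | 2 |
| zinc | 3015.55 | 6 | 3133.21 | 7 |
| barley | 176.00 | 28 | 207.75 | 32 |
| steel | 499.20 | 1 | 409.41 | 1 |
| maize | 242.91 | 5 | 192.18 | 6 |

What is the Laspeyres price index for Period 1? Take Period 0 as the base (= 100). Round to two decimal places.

122.20

Laspeyres price index uses base-period quantities as weights.
ΣP(Period 1)·Q(Period 0) = 34995.12×2 + 3133.21×6 + 207.75×28 + 409.41×1 + 192.18×5 = 69990.24 + 18799.26 + 5817 + 409.41 + 960.9 = 95976.81
ΣP(Period 0)·Q(Period 0) = 26902.18×2 + 3015.55×6 + 176.00×28 + 499.20×1 + 242.91×5 = 53804.36 + 18093.3 + 4928 + 499.2 + 1214.55 = 78539.41
Index = 95976.81 / 78539.41 × 100 = 122.2021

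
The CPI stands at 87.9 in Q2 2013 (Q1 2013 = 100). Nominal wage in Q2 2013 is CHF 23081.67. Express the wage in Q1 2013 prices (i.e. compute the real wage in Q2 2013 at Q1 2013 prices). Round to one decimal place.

26259.0

Real = Nominal ÷ (Index/100) = 23081.67 ÷ (87.9/100)
     = 23081.67 ÷ 0.879 = 26259.0102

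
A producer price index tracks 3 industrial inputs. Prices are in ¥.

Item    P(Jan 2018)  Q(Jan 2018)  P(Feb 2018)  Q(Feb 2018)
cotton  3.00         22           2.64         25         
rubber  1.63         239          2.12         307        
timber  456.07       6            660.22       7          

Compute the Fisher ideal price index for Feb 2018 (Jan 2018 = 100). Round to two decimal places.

141.74

Laspeyres component (base-period weights):
ΣP(Feb 2018)Q(Jan 2018) = 2.64×22 + 2.12×239 + 660.22×6 = 58.08 + 506.68 + 3961.32 = 4526.08
ΣP(Jan 2018)Q(Jan 2018) = 3.00×22 + 1.63×239 + 456.07×6 = 66 + 389.57 + 2736.42 = 3191.99
L = 4526.08 / 3191.99 × 100 = 141.7949
Paasche component (current-period weights):
ΣP(Feb 2018)Q(Feb 2018) = 2.64×25 + 2.12×307 + 660.22×7 = 66 + 650.84 + 4621.54 = 5338.38
ΣP(Jan 2018)Q(Feb 2018) = 3.00×25 + 1.63×307 + 456.07×7 = 75 + 500.41 + 3192.49 = 3767.9
P = 5338.38 / 3767.9 × 100 = 141.6805
Fisher = √(L × P) = √(141.7949 × 141.6805) = 141.7377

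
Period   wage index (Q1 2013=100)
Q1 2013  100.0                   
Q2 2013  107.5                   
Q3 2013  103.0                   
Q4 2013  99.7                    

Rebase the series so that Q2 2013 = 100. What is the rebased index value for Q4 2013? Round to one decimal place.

Rebased(Q4 2013) = 99.7 / 107.5 × 100 = 92.7442

92.7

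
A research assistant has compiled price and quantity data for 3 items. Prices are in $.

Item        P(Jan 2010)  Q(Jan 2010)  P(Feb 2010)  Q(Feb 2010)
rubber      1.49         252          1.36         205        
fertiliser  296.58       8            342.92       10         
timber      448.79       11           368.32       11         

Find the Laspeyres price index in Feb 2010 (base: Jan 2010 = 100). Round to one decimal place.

Laspeyres price index uses base-period quantities as weights.
ΣP(Feb 2010)·Q(Jan 2010) = 1.36×252 + 342.92×8 + 368.32×11 = 342.72 + 2743.36 + 4051.52 = 7137.6
ΣP(Jan 2010)·Q(Jan 2010) = 1.49×252 + 296.58×8 + 448.79×11 = 375.48 + 2372.64 + 4936.69 = 7684.81
Index = 7137.6 / 7684.81 × 100 = 92.8793

92.9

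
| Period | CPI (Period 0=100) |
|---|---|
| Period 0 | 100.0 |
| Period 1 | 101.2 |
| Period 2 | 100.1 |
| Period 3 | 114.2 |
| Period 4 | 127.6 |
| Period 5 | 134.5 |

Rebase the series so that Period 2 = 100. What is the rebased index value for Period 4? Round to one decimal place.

Rebased(Period 4) = 127.6 / 100.1 × 100 = 127.4725

127.5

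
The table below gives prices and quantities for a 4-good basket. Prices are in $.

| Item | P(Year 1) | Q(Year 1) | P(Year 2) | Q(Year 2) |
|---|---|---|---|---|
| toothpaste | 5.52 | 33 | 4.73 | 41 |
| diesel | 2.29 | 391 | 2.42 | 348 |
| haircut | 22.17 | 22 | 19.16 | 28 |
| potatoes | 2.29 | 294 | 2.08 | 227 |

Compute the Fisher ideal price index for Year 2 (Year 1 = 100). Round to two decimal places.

94.94

Laspeyres component (base-period weights):
ΣP(Year 2)Q(Year 1) = 4.73×33 + 2.42×391 + 19.16×22 + 2.08×294 = 156.09 + 946.22 + 421.52 + 611.52 = 2135.35
ΣP(Year 1)Q(Year 1) = 5.52×33 + 2.29×391 + 22.17×22 + 2.29×294 = 182.16 + 895.39 + 487.74 + 673.26 = 2238.55
L = 2135.35 / 2238.55 × 100 = 95.3899
Paasche component (current-period weights):
ΣP(Year 2)Q(Year 2) = 4.73×41 + 2.42×348 + 19.16×28 + 2.08×227 = 193.93 + 842.16 + 536.48 + 472.16 = 2044.73
ΣP(Year 1)Q(Year 2) = 5.52×41 + 2.29×348 + 22.17×28 + 2.29×227 = 226.32 + 796.92 + 620.76 + 519.83 = 2163.83
P = 2044.73 / 2163.83 × 100 = 94.4959
Fisher = √(L × P) = √(95.3899 × 94.4959) = 94.9418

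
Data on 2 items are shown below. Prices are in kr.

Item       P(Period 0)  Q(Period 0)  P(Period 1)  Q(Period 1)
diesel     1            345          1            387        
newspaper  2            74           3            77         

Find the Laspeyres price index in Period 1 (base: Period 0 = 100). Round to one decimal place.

115.0

Laspeyres price index uses base-period quantities as weights.
ΣP(Period 1)·Q(Period 0) = 1×345 + 3×74 = 345 + 222 = 567
ΣP(Period 0)·Q(Period 0) = 1×345 + 2×74 = 345 + 148 = 493
Index = 567 / 493 × 100 = 115.0101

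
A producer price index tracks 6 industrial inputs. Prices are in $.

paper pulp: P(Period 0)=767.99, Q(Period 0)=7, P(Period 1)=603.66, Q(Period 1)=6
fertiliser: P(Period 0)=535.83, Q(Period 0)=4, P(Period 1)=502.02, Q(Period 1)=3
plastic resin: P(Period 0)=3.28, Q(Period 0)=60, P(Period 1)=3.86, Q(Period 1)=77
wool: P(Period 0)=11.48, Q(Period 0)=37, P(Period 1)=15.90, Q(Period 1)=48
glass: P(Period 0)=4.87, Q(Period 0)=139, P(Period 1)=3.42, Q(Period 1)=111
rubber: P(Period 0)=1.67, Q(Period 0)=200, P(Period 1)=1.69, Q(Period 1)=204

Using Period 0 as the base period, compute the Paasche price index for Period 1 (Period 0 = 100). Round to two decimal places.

87.50

Paasche price index uses current-period quantities as weights.
ΣP(Period 1)·Q(Period 1) = 603.66×6 + 502.02×3 + 3.86×77 + 15.90×48 + 3.42×111 + 1.69×204 = 3621.96 + 1506.06 + 297.22 + 763.2 + 379.62 + 344.76 = 6912.82
ΣP(Period 0)·Q(Period 1) = 767.99×6 + 535.83×3 + 3.28×77 + 11.48×48 + 4.87×111 + 1.67×204 = 4607.94 + 1607.49 + 252.56 + 551.04 + 540.57 + 340.68 = 7900.28
Index = 6912.82 / 7900.28 × 100 = 87.5009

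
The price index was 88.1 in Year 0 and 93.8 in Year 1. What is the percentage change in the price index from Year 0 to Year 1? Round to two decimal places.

Change = (93.8 − 88.1) / 88.1 × 100
       = 5.7 / 88.1 × 100 = 6.4699%

6.47%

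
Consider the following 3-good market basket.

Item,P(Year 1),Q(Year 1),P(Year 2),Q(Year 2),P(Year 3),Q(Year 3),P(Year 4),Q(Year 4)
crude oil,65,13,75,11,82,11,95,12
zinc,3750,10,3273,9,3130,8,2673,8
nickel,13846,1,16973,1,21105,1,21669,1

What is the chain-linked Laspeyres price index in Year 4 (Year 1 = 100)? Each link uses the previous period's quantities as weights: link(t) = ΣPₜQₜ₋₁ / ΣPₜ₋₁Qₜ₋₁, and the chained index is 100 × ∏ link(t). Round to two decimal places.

Link Year 1→Year 2:
ΣP(Year 2)Q(Year 1) = 75×13 + 3273×10 + 16973×1 = 975 + 32730 + 16973 = 50678
ΣP(Year 1)Q(Year 1) = 65×13 + 3750×10 + 13846×1 = 845 + 37500 + 13846 = 52191
link = 50678/52191 = 0.971010
Link Year 2→Year 3:
ΣP(Year 3)Q(Year 2) = 82×11 + 3130×9 + 21105×1 = 902 + 28170 + 21105 = 50177
ΣP(Year 2)Q(Year 2) = 75×11 + 3273×9 + 16973×1 = 825 + 29457 + 16973 = 47255
link = 50177/47255 = 1.061835
Link Year 3→Year 4:
ΣP(Year 4)Q(Year 3) = 95×11 + 2673×8 + 21669×1 = 1045 + 21384 + 21669 = 44098
ΣP(Year 3)Q(Year 3) = 82×11 + 3130×8 + 21105×1 = 902 + 25040 + 21105 = 47047
link = 44098/47047 = 0.937318
Chained index = 100 × 0.971010 × 1.061835 × 0.937318 = 96.6424

96.64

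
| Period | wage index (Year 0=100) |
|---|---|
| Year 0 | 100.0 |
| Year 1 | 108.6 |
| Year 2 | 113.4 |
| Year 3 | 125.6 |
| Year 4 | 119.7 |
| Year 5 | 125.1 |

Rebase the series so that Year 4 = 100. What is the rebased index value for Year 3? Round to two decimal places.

104.93

Rebased(Year 3) = 125.6 / 119.7 × 100 = 104.9290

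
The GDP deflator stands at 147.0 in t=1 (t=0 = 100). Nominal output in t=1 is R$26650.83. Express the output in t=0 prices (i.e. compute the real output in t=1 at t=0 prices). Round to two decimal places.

18129.82

Real = Nominal ÷ (Index/100) = 26650.83 ÷ (147.0/100)
     = 26650.83 ÷ 1.470 = 18129.8163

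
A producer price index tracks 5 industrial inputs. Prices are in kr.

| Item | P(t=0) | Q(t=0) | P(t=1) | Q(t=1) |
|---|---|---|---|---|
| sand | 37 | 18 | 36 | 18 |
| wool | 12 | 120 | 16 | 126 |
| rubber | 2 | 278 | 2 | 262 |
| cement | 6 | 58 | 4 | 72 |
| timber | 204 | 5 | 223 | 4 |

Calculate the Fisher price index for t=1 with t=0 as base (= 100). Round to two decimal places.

110.76

Laspeyres component (base-period weights):
ΣP(t=1)Q(t=0) = 36×18 + 16×120 + 2×278 + 4×58 + 223×5 = 648 + 1920 + 556 + 232 + 1115 = 4471
ΣP(t=0)Q(t=0) = 37×18 + 12×120 + 2×278 + 6×58 + 204×5 = 666 + 1440 + 556 + 348 + 1020 = 4030
L = 4471 / 4030 × 100 = 110.9429
Paasche component (current-period weights):
ΣP(t=1)Q(t=1) = 36×18 + 16×126 + 2×262 + 4×72 + 223×4 = 648 + 2016 + 524 + 288 + 892 = 4368
ΣP(t=0)Q(t=1) = 37×18 + 12×126 + 2×262 + 6×72 + 204×4 = 666 + 1512 + 524 + 432 + 816 = 3950
P = 4368 / 3950 × 100 = 110.5823
Fisher = √(L × P) = √(110.9429 × 110.5823) = 110.7625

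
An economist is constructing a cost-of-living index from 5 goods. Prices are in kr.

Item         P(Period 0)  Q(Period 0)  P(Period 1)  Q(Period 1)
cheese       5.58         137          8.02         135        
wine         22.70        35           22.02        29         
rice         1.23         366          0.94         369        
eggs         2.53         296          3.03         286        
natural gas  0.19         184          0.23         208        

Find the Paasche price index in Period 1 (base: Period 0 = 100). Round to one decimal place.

113.5

Paasche price index uses current-period quantities as weights.
ΣP(Period 1)·Q(Period 1) = 8.02×135 + 22.02×29 + 0.94×369 + 3.03×286 + 0.23×208 = 1082.7 + 638.58 + 346.86 + 866.58 + 47.84 = 2982.56
ΣP(Period 0)·Q(Period 1) = 5.58×135 + 22.70×29 + 1.23×369 + 2.53×286 + 0.19×208 = 753.3 + 658.3 + 453.87 + 723.58 + 39.52 = 2628.57
Index = 2982.56 / 2628.57 × 100 = 113.4670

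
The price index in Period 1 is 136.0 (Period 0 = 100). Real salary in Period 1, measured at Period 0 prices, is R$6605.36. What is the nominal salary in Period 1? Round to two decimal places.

Nominal = Real × (Index/100) = 6605.36 × (136.0/100)
        = 6605.36 × 1.360 = 8983.2896

8983.29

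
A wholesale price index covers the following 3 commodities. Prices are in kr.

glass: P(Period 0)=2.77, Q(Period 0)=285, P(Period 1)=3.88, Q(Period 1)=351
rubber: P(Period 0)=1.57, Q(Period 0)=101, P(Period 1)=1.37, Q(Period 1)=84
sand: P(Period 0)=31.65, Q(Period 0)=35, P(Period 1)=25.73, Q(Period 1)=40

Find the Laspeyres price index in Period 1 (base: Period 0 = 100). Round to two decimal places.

Laspeyres price index uses base-period quantities as weights.
ΣP(Period 1)·Q(Period 0) = 3.88×285 + 1.37×101 + 25.73×35 = 1105.8 + 138.37 + 900.55 = 2144.72
ΣP(Period 0)·Q(Period 0) = 2.77×285 + 1.57×101 + 31.65×35 = 789.45 + 158.57 + 1107.75 = 2055.77
Index = 2144.72 / 2055.77 × 100 = 104.3268

104.33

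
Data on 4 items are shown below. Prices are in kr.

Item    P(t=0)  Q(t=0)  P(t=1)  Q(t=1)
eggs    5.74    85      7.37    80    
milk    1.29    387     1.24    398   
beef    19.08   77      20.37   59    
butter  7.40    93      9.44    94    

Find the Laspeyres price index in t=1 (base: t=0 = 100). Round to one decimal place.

Laspeyres price index uses base-period quantities as weights.
ΣP(t=1)·Q(t=0) = 7.37×85 + 1.24×387 + 20.37×77 + 9.44×93 = 626.45 + 479.88 + 1568.49 + 877.92 = 3552.74
ΣP(t=0)·Q(t=0) = 5.74×85 + 1.29×387 + 19.08×77 + 7.40×93 = 487.9 + 499.23 + 1469.16 + 688.2 = 3144.49
Index = 3552.74 / 3144.49 × 100 = 112.9830

113.0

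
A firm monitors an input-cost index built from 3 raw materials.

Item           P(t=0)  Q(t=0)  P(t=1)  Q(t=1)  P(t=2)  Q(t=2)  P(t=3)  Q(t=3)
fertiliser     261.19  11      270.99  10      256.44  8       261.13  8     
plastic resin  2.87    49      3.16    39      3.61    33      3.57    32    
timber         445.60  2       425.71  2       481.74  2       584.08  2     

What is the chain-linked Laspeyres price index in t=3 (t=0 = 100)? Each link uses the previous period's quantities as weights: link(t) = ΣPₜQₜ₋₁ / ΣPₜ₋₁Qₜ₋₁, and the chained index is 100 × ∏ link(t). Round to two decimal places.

109.48

Link t=0→t=1:
ΣP(t=1)Q(t=0) = 270.99×11 + 3.16×49 + 425.71×2 = 2980.89 + 154.84 + 851.42 = 3987.15
ΣP(t=0)Q(t=0) = 261.19×11 + 2.87×49 + 445.60×2 = 2873.09 + 140.63 + 891.2 = 3904.92
link = 3987.15/3904.92 = 1.021058
Link t=1→t=2:
ΣP(t=2)Q(t=1) = 256.44×10 + 3.61×39 + 481.74×2 = 2564.4 + 140.79 + 963.48 = 3668.67
ΣP(t=1)Q(t=1) = 270.99×10 + 3.16×39 + 425.71×2 = 2709.9 + 123.24 + 851.42 = 3684.56
link = 3668.67/3684.56 = 0.995687
Link t=2→t=3:
ΣP(t=3)Q(t=2) = 261.13×8 + 3.57×33 + 584.08×2 = 2089.04 + 117.81 + 1168.16 = 3375.01
ΣP(t=2)Q(t=2) = 256.44×8 + 3.61×33 + 481.74×2 = 2051.52 + 119.13 + 963.48 = 3134.13
link = 3375.01/3134.13 = 1.076857
Chained index = 100 × 1.021058 × 0.995687 × 1.076857 = 109.4792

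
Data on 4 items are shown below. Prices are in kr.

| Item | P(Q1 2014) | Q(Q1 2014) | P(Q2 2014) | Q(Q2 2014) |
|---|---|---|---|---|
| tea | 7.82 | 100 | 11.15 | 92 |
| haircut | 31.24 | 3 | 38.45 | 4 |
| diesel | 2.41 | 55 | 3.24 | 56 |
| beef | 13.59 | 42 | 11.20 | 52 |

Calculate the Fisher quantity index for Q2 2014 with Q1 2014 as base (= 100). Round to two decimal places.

Laspeyres component (base-period weights):
ΣP(Q1 2014)Q(Q2 2014) = 7.82×92 + 31.24×4 + 2.41×56 + 13.59×52 = 719.44 + 124.96 + 134.96 + 706.68 = 1686.04
ΣP(Q1 2014)Q(Q1 2014) = 7.82×100 + 31.24×3 + 2.41×55 + 13.59×42 = 782 + 93.72 + 132.55 + 570.78 = 1579.05
L = 1686.04 / 1579.05 × 100 = 106.7756
Paasche component (current-period weights):
ΣP(Q2 2014)Q(Q2 2014) = 11.15×92 + 38.45×4 + 3.24×56 + 11.20×52 = 1025.8 + 153.8 + 181.44 + 582.4 = 1943.44
ΣP(Q2 2014)Q(Q1 2014) = 11.15×100 + 38.45×3 + 3.24×55 + 11.20×42 = 1115 + 115.35 + 178.2 + 470.4 = 1878.95
P = 1943.44 / 1878.95 × 100 = 103.4322
Fisher = √(L × P) = √(106.7756 × 103.4322) = 105.0906

105.09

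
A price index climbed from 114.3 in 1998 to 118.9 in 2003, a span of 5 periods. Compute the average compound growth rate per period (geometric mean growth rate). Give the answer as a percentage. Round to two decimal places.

0.79%

Growth factor = (118.9/114.3)^(1/5) = (1.040245)^(1/5) = 1.007922
Growth rate = 1.007922 − 1 = 0.007922 = 0.7922%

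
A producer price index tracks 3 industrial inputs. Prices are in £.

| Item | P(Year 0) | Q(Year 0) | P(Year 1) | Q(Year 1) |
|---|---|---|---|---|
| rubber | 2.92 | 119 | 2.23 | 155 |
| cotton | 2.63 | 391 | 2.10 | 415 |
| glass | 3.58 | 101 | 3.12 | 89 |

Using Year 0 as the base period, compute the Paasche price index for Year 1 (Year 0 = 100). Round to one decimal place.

80.3

Paasche price index uses current-period quantities as weights.
ΣP(Year 1)·Q(Year 1) = 2.23×155 + 2.10×415 + 3.12×89 = 345.65 + 871.5 + 277.68 = 1494.83
ΣP(Year 0)·Q(Year 1) = 2.92×155 + 2.63×415 + 3.58×89 = 452.6 + 1091.45 + 318.62 = 1862.67
Index = 1494.83 / 1862.67 × 100 = 80.2520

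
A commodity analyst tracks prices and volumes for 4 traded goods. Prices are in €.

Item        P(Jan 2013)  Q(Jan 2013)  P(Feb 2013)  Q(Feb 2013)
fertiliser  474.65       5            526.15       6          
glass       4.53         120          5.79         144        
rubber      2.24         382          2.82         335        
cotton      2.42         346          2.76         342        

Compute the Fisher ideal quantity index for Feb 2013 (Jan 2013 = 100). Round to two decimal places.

Laspeyres component (base-period weights):
ΣP(Jan 2013)Q(Feb 2013) = 474.65×6 + 4.53×144 + 2.24×335 + 2.42×342 = 2847.9 + 652.32 + 750.4 + 827.64 = 5078.26
ΣP(Jan 2013)Q(Jan 2013) = 474.65×5 + 4.53×120 + 2.24×382 + 2.42×346 = 2373.25 + 543.6 + 855.68 + 837.32 = 4609.85
L = 5078.26 / 4609.85 × 100 = 110.1611
Paasche component (current-period weights):
ΣP(Feb 2013)Q(Feb 2013) = 526.15×6 + 5.79×144 + 2.82×335 + 2.76×342 = 3156.9 + 833.76 + 944.7 + 943.92 = 5879.28
ΣP(Feb 2013)Q(Jan 2013) = 526.15×5 + 5.79×120 + 2.82×382 + 2.76×346 = 2630.75 + 694.8 + 1077.24 + 954.96 = 5357.75
P = 5879.28 / 5357.75 × 100 = 109.7341
Fisher = √(L × P) = √(110.1611 × 109.7341) = 109.9474

109.95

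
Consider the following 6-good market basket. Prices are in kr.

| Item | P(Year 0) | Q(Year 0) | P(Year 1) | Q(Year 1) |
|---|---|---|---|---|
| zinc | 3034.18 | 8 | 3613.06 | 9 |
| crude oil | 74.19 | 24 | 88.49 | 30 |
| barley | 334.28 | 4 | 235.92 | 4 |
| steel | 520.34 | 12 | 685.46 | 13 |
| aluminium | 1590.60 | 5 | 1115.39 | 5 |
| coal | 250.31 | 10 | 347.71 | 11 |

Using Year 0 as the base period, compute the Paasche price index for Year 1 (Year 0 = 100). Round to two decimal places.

Paasche price index uses current-period quantities as weights.
ΣP(Year 1)·Q(Year 1) = 3613.06×9 + 88.49×30 + 235.92×4 + 685.46×13 + 1115.39×5 + 347.71×11 = 32517.54 + 2654.7 + 943.68 + 8910.98 + 5576.95 + 3824.81 = 54428.66
ΣP(Year 0)·Q(Year 1) = 3034.18×9 + 74.19×30 + 334.28×4 + 520.34×13 + 1590.60×5 + 250.31×11 = 27307.62 + 2225.7 + 1337.12 + 6764.42 + 7953 + 2753.41 = 48341.27
Index = 54428.66 / 48341.27 × 100 = 112.5925

112.59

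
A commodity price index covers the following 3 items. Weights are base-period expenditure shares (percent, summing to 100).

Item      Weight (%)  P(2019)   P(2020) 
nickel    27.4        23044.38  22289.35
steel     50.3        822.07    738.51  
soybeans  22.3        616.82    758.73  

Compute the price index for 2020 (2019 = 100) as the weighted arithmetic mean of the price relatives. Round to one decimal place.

nickel: 27.4 × (22289.35/23044.38) = 27.4 × 0.967236 = 26.5023
steel: 50.3 × (738.51/822.07) = 50.3 × 0.898354 = 45.1872
soybeans: 22.3 × (758.73/616.82) = 22.3 × 1.230067 = 27.4305
Index = Σ wᵢ·(p₁ᵢ/p₀ᵢ) = 26.5023 + 45.1872 + 27.4305 = 99.1200

99.1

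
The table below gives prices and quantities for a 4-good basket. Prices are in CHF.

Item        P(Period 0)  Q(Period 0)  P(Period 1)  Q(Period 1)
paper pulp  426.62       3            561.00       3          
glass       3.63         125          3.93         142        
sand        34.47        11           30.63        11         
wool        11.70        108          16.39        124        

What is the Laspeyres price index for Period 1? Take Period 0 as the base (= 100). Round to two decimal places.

Laspeyres price index uses base-period quantities as weights.
ΣP(Period 1)·Q(Period 0) = 561.00×3 + 3.93×125 + 30.63×11 + 16.39×108 = 1683 + 491.25 + 336.93 + 1770.12 = 4281.3
ΣP(Period 0)·Q(Period 0) = 426.62×3 + 3.63×125 + 34.47×11 + 11.70×108 = 1279.86 + 453.75 + 379.17 + 1263.6 = 3376.38
Index = 4281.3 / 3376.38 × 100 = 126.8015

126.80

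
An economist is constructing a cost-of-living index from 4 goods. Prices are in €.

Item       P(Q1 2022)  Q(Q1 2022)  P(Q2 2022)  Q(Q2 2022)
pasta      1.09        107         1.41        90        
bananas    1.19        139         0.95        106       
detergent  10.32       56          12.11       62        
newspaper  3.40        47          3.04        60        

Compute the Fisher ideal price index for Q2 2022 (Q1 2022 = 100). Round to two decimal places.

Laspeyres component (base-period weights):
ΣP(Q2 2022)Q(Q1 2022) = 1.41×107 + 0.95×139 + 12.11×56 + 3.04×47 = 150.87 + 132.05 + 678.16 + 142.88 = 1103.96
ΣP(Q1 2022)Q(Q1 2022) = 1.09×107 + 1.19×139 + 10.32×56 + 3.40×47 = 116.63 + 165.41 + 577.92 + 159.8 = 1019.76
L = 1103.96 / 1019.76 × 100 = 108.2568
Paasche component (current-period weights):
ΣP(Q2 2022)Q(Q2 2022) = 1.41×90 + 0.95×106 + 12.11×62 + 3.04×60 = 126.9 + 100.7 + 750.82 + 182.4 = 1160.82
ΣP(Q1 2022)Q(Q2 2022) = 1.09×90 + 1.19×106 + 10.32×62 + 3.40×60 = 98.1 + 126.14 + 639.84 + 204 = 1068.08
P = 1160.82 / 1068.08 × 100 = 108.6829
Fisher = √(L × P) = √(108.2568 × 108.6829) = 108.4696

108.47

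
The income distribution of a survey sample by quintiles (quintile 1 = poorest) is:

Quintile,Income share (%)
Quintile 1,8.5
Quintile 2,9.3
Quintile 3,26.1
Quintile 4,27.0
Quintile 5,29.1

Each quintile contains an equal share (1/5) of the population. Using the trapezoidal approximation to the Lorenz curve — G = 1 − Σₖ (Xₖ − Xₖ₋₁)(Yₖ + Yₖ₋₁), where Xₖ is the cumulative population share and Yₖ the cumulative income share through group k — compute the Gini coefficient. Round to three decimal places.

Cumulative income shares Yₖ: 0.0850, 0.1780, 0.4390, 0.7090, 1.0000
Σ (Xₖ−Xₖ₋₁)(Yₖ+Yₖ₋₁) = (1/5)(0.0850+0.0000) + (1/5)(0.1780+0.0850) + (1/5)(0.4390+0.1780) + (1/5)(0.7090+0.4390) + (1/5)(1.0000+0.7090)
  = 0.0170 + 0.0526 + 0.1234 + 0.2296 + 0.3418 = 0.7644
G = 1 − 0.7644 = 0.2356

0.236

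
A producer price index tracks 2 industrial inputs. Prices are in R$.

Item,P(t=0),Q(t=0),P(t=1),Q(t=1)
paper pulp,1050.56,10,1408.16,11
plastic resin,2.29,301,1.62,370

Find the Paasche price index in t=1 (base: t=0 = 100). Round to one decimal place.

Paasche price index uses current-period quantities as weights.
ΣP(t=1)·Q(t=1) = 1408.16×11 + 1.62×370 = 15489.76 + 599.4 = 16089.16
ΣP(t=0)·Q(t=1) = 1050.56×11 + 2.29×370 = 11556.16 + 847.3 = 12403.46
Index = 16089.16 / 12403.46 × 100 = 129.7151

129.7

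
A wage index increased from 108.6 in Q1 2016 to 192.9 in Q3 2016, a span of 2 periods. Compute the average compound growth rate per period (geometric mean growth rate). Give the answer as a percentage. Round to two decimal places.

33.28%

Growth factor = (192.9/108.6)^(1/2) = (1.776243)^(1/2) = 1.332758
Growth rate = 1.332758 − 1 = 0.332758 = 33.2758%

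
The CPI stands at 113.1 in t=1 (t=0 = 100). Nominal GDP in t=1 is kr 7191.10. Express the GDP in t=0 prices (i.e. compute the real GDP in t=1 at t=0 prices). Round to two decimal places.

Real = Nominal ÷ (Index/100) = 7191.10 ÷ (113.1/100)
     = 7191.10 ÷ 1.131 = 6358.1786

6358.18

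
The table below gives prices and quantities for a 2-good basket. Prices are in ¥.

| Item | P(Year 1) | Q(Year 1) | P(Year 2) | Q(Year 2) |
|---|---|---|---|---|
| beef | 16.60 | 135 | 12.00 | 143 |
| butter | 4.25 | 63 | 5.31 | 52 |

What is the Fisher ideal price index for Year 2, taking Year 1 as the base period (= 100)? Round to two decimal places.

Laspeyres component (base-period weights):
ΣP(Year 2)Q(Year 1) = 12.00×135 + 5.31×63 = 1620 + 334.53 = 1954.53
ΣP(Year 1)Q(Year 1) = 16.60×135 + 4.25×63 = 2241 + 267.75 = 2508.75
L = 1954.53 / 2508.75 × 100 = 77.9085
Paasche component (current-period weights):
ΣP(Year 2)Q(Year 2) = 12.00×143 + 5.31×52 = 1716 + 276.12 = 1992.12
ΣP(Year 1)Q(Year 2) = 16.60×143 + 4.25×52 = 2373.8 + 221 = 2594.8
P = 1992.12 / 2594.8 × 100 = 76.7735
Fisher = √(L × P) = √(77.9085 × 76.7735) = 77.3390

77.34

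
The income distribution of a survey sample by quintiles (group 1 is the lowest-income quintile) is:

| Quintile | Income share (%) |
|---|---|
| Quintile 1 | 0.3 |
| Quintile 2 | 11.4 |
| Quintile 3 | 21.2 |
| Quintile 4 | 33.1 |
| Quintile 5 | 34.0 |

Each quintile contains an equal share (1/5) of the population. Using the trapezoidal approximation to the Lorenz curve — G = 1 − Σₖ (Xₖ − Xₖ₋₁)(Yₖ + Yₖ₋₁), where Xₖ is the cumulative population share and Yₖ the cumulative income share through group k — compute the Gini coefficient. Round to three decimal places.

Cumulative income shares Yₖ: 0.0030, 0.1170, 0.3290, 0.6600, 1.0000
Σ (Xₖ−Xₖ₋₁)(Yₖ+Yₖ₋₁) = (1/5)(0.0030+0.0000) + (1/5)(0.1170+0.0030) + (1/5)(0.3290+0.1170) + (1/5)(0.6600+0.3290) + (1/5)(1.0000+0.6600)
  = 0.0006 + 0.0240 + 0.0892 + 0.1978 + 0.3320 = 0.6436
G = 1 − 0.6436 = 0.3564

0.356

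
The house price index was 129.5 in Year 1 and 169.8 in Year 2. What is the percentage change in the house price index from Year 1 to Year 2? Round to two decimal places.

31.12%

Change = (169.8 − 129.5) / 129.5 × 100
       = 40.3 / 129.5 × 100 = 31.1197%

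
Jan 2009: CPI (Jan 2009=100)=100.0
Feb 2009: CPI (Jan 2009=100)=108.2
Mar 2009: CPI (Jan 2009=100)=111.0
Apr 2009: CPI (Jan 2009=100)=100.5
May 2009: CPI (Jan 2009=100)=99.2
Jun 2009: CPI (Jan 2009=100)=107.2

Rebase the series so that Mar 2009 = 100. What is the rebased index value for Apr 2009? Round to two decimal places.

90.54

Rebased(Apr 2009) = 100.5 / 111.0 × 100 = 90.5405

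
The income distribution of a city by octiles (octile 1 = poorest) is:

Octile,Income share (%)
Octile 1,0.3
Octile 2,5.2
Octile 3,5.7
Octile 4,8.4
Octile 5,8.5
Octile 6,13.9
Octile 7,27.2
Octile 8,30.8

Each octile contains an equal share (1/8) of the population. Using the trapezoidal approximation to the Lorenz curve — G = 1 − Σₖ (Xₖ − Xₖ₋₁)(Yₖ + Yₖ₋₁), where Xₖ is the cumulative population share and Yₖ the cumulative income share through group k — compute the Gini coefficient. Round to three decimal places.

0.435

Cumulative income shares Yₖ: 0.0030, 0.0550, 0.1120, 0.1960, 0.2810, 0.4200, 0.6920, 1.0000
Σ (Xₖ−Xₖ₋₁)(Yₖ+Yₖ₋₁) = (1/8)(0.0030+0.0000) + (1/8)(0.0550+0.0030) + (1/8)(0.1120+0.0550) + (1/8)(0.1960+0.1120) + (1/8)(0.2810+0.1960) + (1/8)(0.4200+0.2810) + (1/8)(0.6920+0.4200) + (1/8)(1.0000+0.6920)
  = 0.0004 + 0.0073 + 0.0209 + 0.0385 + 0.0596 + 0.0876 + 0.1390 + 0.2115 = 0.5648
G = 1 − 0.5648 = 0.4352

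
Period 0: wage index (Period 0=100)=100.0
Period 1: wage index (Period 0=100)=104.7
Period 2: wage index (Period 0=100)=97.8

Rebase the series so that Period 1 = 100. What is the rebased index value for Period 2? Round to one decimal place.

Rebased(Period 2) = 97.8 / 104.7 × 100 = 93.4097

93.4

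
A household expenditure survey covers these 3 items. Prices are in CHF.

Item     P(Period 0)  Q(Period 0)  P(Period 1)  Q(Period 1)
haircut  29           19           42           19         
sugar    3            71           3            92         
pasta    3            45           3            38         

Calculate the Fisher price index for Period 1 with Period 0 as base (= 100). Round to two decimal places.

126.86

Laspeyres component (base-period weights):
ΣP(Period 1)Q(Period 0) = 42×19 + 3×71 + 3×45 = 798 + 213 + 135 = 1146
ΣP(Period 0)Q(Period 0) = 29×19 + 3×71 + 3×45 = 551 + 213 + 135 = 899
L = 1146 / 899 × 100 = 127.4750
Paasche component (current-period weights):
ΣP(Period 1)Q(Period 1) = 42×19 + 3×92 + 3×38 = 798 + 276 + 114 = 1188
ΣP(Period 0)Q(Period 1) = 29×19 + 3×92 + 3×38 = 551 + 276 + 114 = 941
P = 1188 / 941 × 100 = 126.2487
Fisher = √(L × P) = √(127.4750 × 126.2487) = 126.8603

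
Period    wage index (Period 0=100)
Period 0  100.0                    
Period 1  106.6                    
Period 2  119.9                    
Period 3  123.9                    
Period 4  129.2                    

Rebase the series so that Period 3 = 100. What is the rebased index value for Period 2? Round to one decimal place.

Rebased(Period 2) = 119.9 / 123.9 × 100 = 96.7716

96.8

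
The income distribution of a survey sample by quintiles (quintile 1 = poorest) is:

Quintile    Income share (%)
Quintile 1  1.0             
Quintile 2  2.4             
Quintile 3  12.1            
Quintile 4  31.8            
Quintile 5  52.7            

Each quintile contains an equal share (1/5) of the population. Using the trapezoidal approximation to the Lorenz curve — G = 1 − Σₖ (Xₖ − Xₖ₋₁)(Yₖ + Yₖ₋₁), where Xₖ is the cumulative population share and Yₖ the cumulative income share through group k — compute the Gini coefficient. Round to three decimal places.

0.531

Cumulative income shares Yₖ: 0.0100, 0.0340, 0.1550, 0.4730, 1.0000
Σ (Xₖ−Xₖ₋₁)(Yₖ+Yₖ₋₁) = (1/5)(0.0100+0.0000) + (1/5)(0.0340+0.0100) + (1/5)(0.1550+0.0340) + (1/5)(0.4730+0.1550) + (1/5)(1.0000+0.4730)
  = 0.0020 + 0.0088 + 0.0378 + 0.1256 + 0.2946 = 0.4688
G = 1 − 0.4688 = 0.5312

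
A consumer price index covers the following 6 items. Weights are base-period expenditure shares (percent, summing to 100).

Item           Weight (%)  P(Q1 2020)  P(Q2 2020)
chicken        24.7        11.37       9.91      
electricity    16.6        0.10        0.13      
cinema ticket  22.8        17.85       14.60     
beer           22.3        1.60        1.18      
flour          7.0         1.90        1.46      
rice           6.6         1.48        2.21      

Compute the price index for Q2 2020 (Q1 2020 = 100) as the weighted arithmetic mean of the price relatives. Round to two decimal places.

chicken: 24.7 × (9.91/11.37) = 24.7 × 0.871592 = 21.5283
electricity: 16.6 × (0.13/0.10) = 16.6 × 1.300000 = 21.5800
cinema ticket: 22.8 × (14.60/17.85) = 22.8 × 0.817927 = 18.6487
beer: 22.3 × (1.18/1.60) = 22.3 × 0.737500 = 16.4462
flour: 7.0 × (1.46/1.90) = 7.0 × 0.768421 = 5.3789
rice: 6.6 × (2.21/1.48) = 6.6 × 1.493243 = 9.8554
Index = Σ wᵢ·(p₁ᵢ/p₀ᵢ) = 21.5283 + 21.5800 + 18.6487 + 16.4462 + 5.3789 + 9.8554 = 93.4377

93.44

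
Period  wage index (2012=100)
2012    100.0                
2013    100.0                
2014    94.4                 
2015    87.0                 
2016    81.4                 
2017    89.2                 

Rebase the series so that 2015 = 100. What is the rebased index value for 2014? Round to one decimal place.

108.5

Rebased(2014) = 94.4 / 87.0 × 100 = 108.5057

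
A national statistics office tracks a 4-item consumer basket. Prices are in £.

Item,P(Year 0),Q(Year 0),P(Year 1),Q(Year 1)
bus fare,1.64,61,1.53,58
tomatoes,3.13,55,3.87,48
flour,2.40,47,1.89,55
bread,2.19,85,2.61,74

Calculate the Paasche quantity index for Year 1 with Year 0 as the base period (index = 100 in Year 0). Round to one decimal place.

92.7

Paasche quantity index uses current-period prices as weights.
ΣP(Year 1)·Q(Year 1) = 1.53×58 + 3.87×48 + 1.89×55 + 2.61×74 = 88.74 + 185.76 + 103.95 + 193.14 = 571.59
ΣP(Year 1)·Q(Year 0) = 1.53×61 + 3.87×55 + 1.89×47 + 2.61×85 = 93.33 + 212.85 + 88.83 + 221.85 = 616.86
Index = 571.59 / 616.86 × 100 = 92.6612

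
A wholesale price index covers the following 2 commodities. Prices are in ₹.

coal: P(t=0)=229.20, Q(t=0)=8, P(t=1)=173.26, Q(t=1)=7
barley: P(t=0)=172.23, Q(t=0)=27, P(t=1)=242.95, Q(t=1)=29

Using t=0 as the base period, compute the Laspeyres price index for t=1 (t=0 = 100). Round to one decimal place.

Laspeyres price index uses base-period quantities as weights.
ΣP(t=1)·Q(t=0) = 173.26×8 + 242.95×27 = 1386.08 + 6559.65 = 7945.73
ΣP(t=0)·Q(t=0) = 229.20×8 + 172.23×27 = 1833.6 + 4650.21 = 6483.81
Index = 7945.73 / 6483.81 × 100 = 122.5472

122.5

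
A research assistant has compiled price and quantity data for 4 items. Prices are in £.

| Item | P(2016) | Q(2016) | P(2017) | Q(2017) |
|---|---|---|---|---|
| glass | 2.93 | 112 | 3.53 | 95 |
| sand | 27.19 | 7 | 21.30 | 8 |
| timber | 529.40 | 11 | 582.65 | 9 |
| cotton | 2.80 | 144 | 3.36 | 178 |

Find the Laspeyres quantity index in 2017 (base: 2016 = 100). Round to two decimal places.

Laspeyres quantity index uses base-period prices as weights.
ΣP(2016)·Q(2017) = 2.93×95 + 27.19×8 + 529.40×9 + 2.80×178 = 278.35 + 217.52 + 4764.6 + 498.4 = 5758.87
ΣP(2016)·Q(2016) = 2.93×112 + 27.19×7 + 529.40×11 + 2.80×144 = 328.16 + 190.33 + 5823.4 + 403.2 = 6745.09
Index = 5758.87 / 6745.09 × 100 = 85.3787

85.38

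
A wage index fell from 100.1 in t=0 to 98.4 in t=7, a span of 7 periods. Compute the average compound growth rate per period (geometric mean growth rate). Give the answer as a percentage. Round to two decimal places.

Growth factor = (98.4/100.1)^(1/7) = (0.983017)^(1/7) = 0.997556
Growth rate = 0.997556 − 1 = -0.002444 = -0.2444%

-0.24%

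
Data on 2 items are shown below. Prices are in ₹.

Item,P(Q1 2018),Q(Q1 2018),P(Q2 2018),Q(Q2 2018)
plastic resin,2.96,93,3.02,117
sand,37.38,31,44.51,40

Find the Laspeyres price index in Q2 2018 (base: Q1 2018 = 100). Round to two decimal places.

Laspeyres price index uses base-period quantities as weights.
ΣP(Q2 2018)·Q(Q1 2018) = 3.02×93 + 44.51×31 = 280.86 + 1379.81 = 1660.67
ΣP(Q1 2018)·Q(Q1 2018) = 2.96×93 + 37.38×31 = 275.28 + 1158.78 = 1434.06
Index = 1660.67 / 1434.06 × 100 = 115.8020

115.80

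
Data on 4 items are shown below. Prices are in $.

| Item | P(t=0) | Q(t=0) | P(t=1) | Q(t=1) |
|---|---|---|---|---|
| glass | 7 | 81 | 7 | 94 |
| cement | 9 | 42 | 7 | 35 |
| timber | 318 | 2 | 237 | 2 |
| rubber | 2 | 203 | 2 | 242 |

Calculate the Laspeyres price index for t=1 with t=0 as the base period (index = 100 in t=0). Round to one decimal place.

87.6

Laspeyres price index uses base-period quantities as weights.
ΣP(t=1)·Q(t=0) = 7×81 + 7×42 + 237×2 + 2×203 = 567 + 294 + 474 + 406 = 1741
ΣP(t=0)·Q(t=0) = 7×81 + 9×42 + 318×2 + 2×203 = 567 + 378 + 636 + 406 = 1987
Index = 1741 / 1987 × 100 = 87.6195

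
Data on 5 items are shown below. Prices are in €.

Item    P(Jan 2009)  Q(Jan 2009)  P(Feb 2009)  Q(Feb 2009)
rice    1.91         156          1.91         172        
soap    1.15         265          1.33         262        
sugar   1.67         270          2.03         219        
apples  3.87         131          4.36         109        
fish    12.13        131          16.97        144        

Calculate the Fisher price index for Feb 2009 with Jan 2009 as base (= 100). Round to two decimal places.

127.23

Laspeyres component (base-period weights):
ΣP(Feb 2009)Q(Jan 2009) = 1.91×156 + 1.33×265 + 2.03×270 + 4.36×131 + 16.97×131 = 297.96 + 352.45 + 548.1 + 571.16 + 2223.07 = 3992.74
ΣP(Jan 2009)Q(Jan 2009) = 1.91×156 + 1.15×265 + 1.67×270 + 3.87×131 + 12.13×131 = 297.96 + 304.75 + 450.9 + 506.97 + 1589.03 = 3149.61
L = 3992.74 / 3149.61 × 100 = 126.7693
Paasche component (current-period weights):
ΣP(Feb 2009)Q(Feb 2009) = 1.91×172 + 1.33×262 + 2.03×219 + 4.36×109 + 16.97×144 = 328.52 + 348.46 + 444.57 + 475.24 + 2443.68 = 4040.47
ΣP(Jan 2009)Q(Feb 2009) = 1.91×172 + 1.15×262 + 1.67×219 + 3.87×109 + 12.13×144 = 328.52 + 301.3 + 365.73 + 421.83 + 1746.72 = 3164.1
P = 4040.47 / 3164.1 × 100 = 127.6973
Fisher = √(L × P) = √(126.7693 × 127.6973) = 127.2325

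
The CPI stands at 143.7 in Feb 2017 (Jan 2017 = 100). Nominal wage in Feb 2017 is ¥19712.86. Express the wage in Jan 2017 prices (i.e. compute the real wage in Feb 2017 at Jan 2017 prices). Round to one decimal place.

13718.1

Real = Nominal ÷ (Index/100) = 19712.86 ÷ (143.7/100)
     = 19712.86 ÷ 1.437 = 13718.0654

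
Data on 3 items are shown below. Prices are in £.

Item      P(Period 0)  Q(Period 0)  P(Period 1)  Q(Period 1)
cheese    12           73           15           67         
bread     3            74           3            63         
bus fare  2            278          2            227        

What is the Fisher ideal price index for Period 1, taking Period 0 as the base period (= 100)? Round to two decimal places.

Laspeyres component (base-period weights):
ΣP(Period 1)Q(Period 0) = 15×73 + 3×74 + 2×278 = 1095 + 222 + 556 = 1873
ΣP(Period 0)Q(Period 0) = 12×73 + 3×74 + 2×278 = 876 + 222 + 556 = 1654
L = 1873 / 1654 × 100 = 113.2406
Paasche component (current-period weights):
ΣP(Period 1)Q(Period 1) = 15×67 + 3×63 + 2×227 = 1005 + 189 + 454 = 1648
ΣP(Period 0)Q(Period 1) = 12×67 + 3×63 + 2×227 = 804 + 189 + 454 = 1447
P = 1648 / 1447 × 100 = 113.8908
Fisher = √(L × P) = √(113.2406 × 113.8908) = 113.5653

113.57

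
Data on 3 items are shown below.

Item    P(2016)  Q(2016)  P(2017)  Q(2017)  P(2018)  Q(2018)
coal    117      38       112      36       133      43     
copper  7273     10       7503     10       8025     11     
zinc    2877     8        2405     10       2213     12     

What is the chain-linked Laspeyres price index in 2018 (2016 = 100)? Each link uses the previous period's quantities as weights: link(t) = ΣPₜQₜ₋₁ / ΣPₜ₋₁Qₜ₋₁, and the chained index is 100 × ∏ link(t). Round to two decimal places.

Link 2016→2017:
ΣP(2017)Q(2016) = 112×38 + 7503×10 + 2405×8 = 4256 + 75030 + 19240 = 98526
ΣP(2016)Q(2016) = 117×38 + 7273×10 + 2877×8 = 4446 + 72730 + 23016 = 100192
link = 98526/100192 = 0.983372
Link 2017→2018:
ΣP(2018)Q(2017) = 133×36 + 8025×10 + 2213×10 = 4788 + 80250 + 22130 = 107168
ΣP(2017)Q(2017) = 112×36 + 7503×10 + 2405×10 = 4032 + 75030 + 24050 = 103112
link = 107168/103112 = 1.039336
Chained index = 100 × 0.983372 × 1.039336 = 102.2054

102.21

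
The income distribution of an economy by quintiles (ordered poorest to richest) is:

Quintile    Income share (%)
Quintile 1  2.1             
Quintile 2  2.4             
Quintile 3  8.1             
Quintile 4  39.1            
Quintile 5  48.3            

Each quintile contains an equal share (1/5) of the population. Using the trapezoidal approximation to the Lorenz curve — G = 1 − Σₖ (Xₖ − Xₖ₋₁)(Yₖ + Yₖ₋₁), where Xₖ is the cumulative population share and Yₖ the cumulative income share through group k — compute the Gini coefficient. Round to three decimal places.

0.516

Cumulative income shares Yₖ: 0.0210, 0.0450, 0.1260, 0.5170, 1.0000
Σ (Xₖ−Xₖ₋₁)(Yₖ+Yₖ₋₁) = (1/5)(0.0210+0.0000) + (1/5)(0.0450+0.0210) + (1/5)(0.1260+0.0450) + (1/5)(0.5170+0.1260) + (1/5)(1.0000+0.5170)
  = 0.0042 + 0.0132 + 0.0342 + 0.1286 + 0.3034 = 0.4836
G = 1 − 0.4836 = 0.5164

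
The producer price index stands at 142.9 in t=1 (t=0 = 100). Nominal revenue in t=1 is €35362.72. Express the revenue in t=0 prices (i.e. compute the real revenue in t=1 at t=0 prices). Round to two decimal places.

Real = Nominal ÷ (Index/100) = 35362.72 ÷ (142.9/100)
     = 35362.72 ÷ 1.429 = 24746.4801

24746.48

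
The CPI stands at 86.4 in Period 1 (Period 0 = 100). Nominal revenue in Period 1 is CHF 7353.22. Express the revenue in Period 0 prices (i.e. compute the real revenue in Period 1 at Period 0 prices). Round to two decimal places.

Real = Nominal ÷ (Index/100) = 7353.22 ÷ (86.4/100)
     = 7353.22 ÷ 0.864 = 8510.6713

8510.67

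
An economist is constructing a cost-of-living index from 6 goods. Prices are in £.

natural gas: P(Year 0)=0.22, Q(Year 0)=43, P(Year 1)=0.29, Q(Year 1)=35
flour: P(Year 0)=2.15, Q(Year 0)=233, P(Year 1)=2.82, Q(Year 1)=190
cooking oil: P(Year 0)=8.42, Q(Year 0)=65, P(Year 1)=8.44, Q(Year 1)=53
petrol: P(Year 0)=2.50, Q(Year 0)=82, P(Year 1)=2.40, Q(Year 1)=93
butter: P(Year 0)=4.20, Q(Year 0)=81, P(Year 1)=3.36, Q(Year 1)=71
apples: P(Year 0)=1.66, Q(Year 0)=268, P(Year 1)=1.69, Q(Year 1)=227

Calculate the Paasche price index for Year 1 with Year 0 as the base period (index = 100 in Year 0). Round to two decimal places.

103.88

Paasche price index uses current-period quantities as weights.
ΣP(Year 1)·Q(Year 1) = 0.29×35 + 2.82×190 + 8.44×53 + 2.40×93 + 3.36×71 + 1.69×227 = 10.15 + 535.8 + 447.32 + 223.2 + 238.56 + 383.63 = 1838.66
ΣP(Year 0)·Q(Year 1) = 0.22×35 + 2.15×190 + 8.42×53 + 2.50×93 + 4.20×71 + 1.66×227 = 7.7 + 408.5 + 446.26 + 232.5 + 298.2 + 376.82 = 1769.98
Index = 1838.66 / 1769.98 × 100 = 103.8803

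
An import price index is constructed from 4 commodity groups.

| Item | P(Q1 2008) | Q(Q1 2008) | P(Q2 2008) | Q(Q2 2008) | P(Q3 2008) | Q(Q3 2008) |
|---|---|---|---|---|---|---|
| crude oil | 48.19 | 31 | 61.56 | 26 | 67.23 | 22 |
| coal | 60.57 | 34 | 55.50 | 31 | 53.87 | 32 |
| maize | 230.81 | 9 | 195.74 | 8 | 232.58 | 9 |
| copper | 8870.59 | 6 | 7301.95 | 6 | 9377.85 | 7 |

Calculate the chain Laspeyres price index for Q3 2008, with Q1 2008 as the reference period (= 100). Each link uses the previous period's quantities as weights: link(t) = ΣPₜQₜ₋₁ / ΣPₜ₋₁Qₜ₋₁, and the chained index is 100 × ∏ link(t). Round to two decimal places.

106.01

Link Q1 2008→Q2 2008:
ΣP(Q2 2008)Q(Q1 2008) = 61.56×31 + 55.50×34 + 195.74×9 + 7301.95×6 = 1908.36 + 1887 + 1761.66 + 43811.7 = 49368.72
ΣP(Q1 2008)Q(Q1 2008) = 48.19×31 + 60.57×34 + 230.81×9 + 8870.59×6 = 1493.89 + 2059.38 + 2077.29 + 53223.54 = 58854.1
link = 49368.72/58854.1 = 0.838832
Link Q2 2008→Q3 2008:
ΣP(Q3 2008)Q(Q2 2008) = 67.23×26 + 53.87×31 + 232.58×8 + 9377.85×6 = 1747.98 + 1669.97 + 1860.64 + 56267.1 = 61545.69
ΣP(Q2 2008)Q(Q2 2008) = 61.56×26 + 55.50×31 + 195.74×8 + 7301.95×6 = 1600.56 + 1720.5 + 1565.92 + 43811.7 = 48698.68
link = 61545.69/48698.68 = 1.263806
Chained index = 100 × 0.838832 × 1.263806 = 106.0121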